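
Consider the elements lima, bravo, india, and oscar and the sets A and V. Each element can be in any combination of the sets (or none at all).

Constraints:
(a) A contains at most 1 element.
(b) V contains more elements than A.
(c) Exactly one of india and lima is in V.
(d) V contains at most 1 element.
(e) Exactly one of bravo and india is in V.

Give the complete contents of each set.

A = {}; V = {india}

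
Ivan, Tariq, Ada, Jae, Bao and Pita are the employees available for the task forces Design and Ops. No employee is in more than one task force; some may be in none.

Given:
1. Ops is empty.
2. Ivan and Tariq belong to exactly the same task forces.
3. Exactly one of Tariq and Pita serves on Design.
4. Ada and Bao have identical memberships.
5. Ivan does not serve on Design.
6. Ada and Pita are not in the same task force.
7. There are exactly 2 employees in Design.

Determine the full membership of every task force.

Design = {Jae, Pita}; Ops = {}

From (5): Ivan ∉ Design.
(1): Ops already has 0, so the rest are out.
(2): Tariq matches Ivan: Tariq ∉ Design.
(3) (exactly one): Pita ∈ Design.
(6): Ada ∉ Design.
(4): Bao matches Ada: Bao ∉ Design.
(7): only 2 candidates remain for Design, so all are in.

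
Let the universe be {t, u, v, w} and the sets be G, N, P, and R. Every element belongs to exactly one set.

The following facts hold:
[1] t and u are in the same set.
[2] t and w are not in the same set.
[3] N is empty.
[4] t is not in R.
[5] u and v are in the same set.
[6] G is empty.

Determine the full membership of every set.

G = {}; N = {}; P = {t, u, v}; R = {w}

From (4): t ∉ R.
(1): u matches t: u ∉ R.
(3): N already has 0, so the rest are out.
(5): v matches u: v ∉ R.
(6): G already has 0, so the rest are out.
Only one set left: t ∈ P.
Only one set left: u ∈ P.
Only one set left: v ∈ P.
(2): w ∉ P.
Only one set left: w ∈ R.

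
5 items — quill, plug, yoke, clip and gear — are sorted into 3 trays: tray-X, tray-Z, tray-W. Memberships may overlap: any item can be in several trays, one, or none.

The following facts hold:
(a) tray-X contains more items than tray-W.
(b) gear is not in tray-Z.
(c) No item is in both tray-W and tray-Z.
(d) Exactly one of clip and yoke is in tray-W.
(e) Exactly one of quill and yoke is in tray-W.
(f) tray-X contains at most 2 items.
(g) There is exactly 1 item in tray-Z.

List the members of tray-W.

tray-W = {yoke}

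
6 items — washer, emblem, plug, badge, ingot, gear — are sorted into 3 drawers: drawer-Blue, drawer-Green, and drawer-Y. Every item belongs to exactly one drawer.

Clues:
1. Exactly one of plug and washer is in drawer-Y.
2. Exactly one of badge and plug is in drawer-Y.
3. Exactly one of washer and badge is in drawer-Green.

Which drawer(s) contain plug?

plug: drawer-Y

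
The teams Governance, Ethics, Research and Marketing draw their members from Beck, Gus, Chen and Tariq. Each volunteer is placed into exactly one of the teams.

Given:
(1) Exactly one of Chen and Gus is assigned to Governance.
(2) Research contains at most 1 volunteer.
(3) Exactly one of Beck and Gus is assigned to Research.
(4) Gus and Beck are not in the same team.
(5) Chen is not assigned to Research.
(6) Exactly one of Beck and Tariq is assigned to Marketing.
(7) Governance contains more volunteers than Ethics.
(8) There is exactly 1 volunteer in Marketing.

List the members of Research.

Research = {Gus}

From (5): Chen ∉ Research.
Suppose Beck ∈ Research: no assignment then satisfies all the clues, so Beck ∉ Research.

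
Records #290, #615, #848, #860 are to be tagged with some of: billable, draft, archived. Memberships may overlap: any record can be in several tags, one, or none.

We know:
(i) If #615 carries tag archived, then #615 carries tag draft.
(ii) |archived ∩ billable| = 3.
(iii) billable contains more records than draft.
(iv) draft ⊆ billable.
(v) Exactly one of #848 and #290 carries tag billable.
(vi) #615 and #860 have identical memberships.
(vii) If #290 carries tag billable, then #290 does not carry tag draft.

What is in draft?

draft = {#615, #860}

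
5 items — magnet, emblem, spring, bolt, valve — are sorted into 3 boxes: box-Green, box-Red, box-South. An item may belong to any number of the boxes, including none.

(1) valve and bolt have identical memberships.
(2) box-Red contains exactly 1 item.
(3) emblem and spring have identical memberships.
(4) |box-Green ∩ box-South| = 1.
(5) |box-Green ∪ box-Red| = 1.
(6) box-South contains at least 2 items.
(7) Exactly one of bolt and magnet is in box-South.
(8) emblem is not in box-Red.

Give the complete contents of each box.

box-Green = {magnet}; box-Red = {magnet}; box-South = {emblem, magnet, spring}

From (8): emblem ∉ box-Red.
(3): spring matches emblem: spring ∉ box-Red.
Suppose magnet ∉ box-Green: no assignment then satisfies all the clues, so magnet ∈ box-Green.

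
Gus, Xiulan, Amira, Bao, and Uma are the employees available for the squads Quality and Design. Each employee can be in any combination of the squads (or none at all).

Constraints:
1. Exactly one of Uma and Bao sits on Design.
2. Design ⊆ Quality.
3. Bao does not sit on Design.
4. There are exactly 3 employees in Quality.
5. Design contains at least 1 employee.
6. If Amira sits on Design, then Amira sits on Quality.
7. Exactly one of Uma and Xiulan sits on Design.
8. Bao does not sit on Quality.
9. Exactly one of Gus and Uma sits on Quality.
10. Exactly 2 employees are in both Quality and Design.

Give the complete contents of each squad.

From (3): Bao ∉ Design.
From (8): Bao ∉ Quality.
(1) (exactly one): Uma ∈ Design.
(2) with Uma ∈ Design: Uma ∈ Quality.
(7) (exactly one): Xiulan ∉ Design.
(9) (exactly one): Gus ∉ Quality.
(2) contrapositive: Gus ∉ Design.
(4): only 3 candidates remain for Quality, so all are in.
Suppose Amira ∉ Design: no assignment then satisfies all the clues, so Amira ∈ Design.

Quality = {Amira, Uma, Xiulan}; Design = {Amira, Uma}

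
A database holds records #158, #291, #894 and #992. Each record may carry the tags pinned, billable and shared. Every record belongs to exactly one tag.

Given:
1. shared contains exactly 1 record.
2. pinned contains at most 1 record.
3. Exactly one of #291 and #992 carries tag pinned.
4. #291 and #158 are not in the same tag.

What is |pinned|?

1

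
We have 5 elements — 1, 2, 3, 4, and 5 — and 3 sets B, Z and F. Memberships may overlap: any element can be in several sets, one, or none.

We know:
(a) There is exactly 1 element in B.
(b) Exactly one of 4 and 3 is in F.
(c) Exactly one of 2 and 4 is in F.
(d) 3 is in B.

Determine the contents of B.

B = {3}

From (d): 3 ∈ B.
(a): B already has 1, so the rest are out.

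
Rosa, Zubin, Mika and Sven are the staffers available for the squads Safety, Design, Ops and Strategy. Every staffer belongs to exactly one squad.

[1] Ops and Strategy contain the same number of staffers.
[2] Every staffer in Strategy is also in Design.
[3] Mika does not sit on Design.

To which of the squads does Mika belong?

From (3): Mika ∉ Design.
(2) contrapositive: Mika ∉ Strategy.
Suppose Mika ∉ Safety: no assignment then satisfies all the clues, so Mika ∈ Safety.

Mika: Safety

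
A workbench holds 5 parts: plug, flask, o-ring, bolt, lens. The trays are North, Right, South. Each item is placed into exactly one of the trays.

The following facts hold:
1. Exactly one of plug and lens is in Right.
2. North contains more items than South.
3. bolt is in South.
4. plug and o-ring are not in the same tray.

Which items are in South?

South = {bolt}

From (3): bolt ∈ South.
Suppose plug ∈ South: no assignment then satisfies all the clues, so plug ∉ South.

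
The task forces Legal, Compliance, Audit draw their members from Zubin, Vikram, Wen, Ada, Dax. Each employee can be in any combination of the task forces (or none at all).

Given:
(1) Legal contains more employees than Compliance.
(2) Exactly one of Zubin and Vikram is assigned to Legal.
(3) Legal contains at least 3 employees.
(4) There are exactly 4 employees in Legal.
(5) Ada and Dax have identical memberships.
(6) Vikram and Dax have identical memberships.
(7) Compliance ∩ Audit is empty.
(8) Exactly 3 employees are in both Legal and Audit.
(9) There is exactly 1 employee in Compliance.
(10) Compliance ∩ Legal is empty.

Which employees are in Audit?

Audit = {Ada, Dax, Vikram}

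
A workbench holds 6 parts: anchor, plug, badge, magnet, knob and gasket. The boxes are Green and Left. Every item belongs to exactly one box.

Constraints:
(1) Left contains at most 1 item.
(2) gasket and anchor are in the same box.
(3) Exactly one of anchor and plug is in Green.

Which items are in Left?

Left = {plug}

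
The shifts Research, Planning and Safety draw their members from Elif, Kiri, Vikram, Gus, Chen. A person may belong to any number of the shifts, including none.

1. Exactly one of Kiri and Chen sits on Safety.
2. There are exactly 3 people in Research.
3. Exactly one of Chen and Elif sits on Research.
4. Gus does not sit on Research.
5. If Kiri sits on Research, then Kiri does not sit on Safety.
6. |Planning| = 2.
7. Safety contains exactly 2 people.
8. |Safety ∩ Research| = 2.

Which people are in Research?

Research = {Chen, Kiri, Vikram}

From (4): Gus ∉ Research.
Suppose Elif ∈ Research: no assignment then satisfies all the clues, so Elif ∉ Research.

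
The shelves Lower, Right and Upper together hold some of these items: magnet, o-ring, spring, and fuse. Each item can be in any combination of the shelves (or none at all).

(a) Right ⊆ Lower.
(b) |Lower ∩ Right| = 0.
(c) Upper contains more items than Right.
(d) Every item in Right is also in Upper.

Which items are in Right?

Right = {}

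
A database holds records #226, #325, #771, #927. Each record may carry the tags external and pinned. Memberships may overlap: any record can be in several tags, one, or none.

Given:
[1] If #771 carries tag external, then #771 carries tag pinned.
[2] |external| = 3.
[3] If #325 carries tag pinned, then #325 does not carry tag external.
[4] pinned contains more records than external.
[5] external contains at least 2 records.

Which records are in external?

external = {#226, #771, #927}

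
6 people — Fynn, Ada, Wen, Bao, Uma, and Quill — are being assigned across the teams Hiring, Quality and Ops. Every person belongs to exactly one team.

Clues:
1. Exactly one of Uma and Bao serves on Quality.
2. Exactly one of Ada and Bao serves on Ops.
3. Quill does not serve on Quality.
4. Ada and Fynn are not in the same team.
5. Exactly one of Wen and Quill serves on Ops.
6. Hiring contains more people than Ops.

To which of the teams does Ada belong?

Ada: Ops

From (3): Quill ∉ Quality.
Suppose Ada ∈ Hiring: no assignment then satisfies all the clues, so Ada ∉ Hiring.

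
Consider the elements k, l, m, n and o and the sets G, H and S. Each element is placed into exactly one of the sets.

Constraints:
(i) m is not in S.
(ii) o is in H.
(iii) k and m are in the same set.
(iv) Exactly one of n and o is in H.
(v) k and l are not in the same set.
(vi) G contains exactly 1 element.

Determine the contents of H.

H = {k, m, o}

From (i): m ∉ S.
From (ii): o ∈ H.
(iii): k matches m: k ∉ S.
(iv) (exactly one): n ∉ H.
Suppose k ∉ H: no assignment then satisfies all the clues, so k ∈ H.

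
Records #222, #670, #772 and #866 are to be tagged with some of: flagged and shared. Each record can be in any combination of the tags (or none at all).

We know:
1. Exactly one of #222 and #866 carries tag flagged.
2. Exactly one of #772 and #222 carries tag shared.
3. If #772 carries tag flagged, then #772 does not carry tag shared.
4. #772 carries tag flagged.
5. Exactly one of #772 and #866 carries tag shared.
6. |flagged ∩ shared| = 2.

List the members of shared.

From (4): #772 ∈ flagged.
(3): #772 ∉ shared.
(5) (exactly one): #866 ∈ shared.
(2) (exactly one): #222 ∈ shared.
Suppose #670 ∉ shared: no assignment then satisfies all the clues, so #670 ∈ shared.

shared = {#222, #670, #866}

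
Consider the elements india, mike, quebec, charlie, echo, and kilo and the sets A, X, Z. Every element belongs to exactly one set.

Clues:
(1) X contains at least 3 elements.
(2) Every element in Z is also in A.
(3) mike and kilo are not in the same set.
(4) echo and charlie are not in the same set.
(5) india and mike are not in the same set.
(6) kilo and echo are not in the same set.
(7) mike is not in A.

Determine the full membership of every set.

A = {charlie, india, kilo}; X = {echo, mike, quebec}; Z = {}

From (7): mike ∉ A.
(2) contrapositive: mike ∉ Z.
Only one set left: mike ∈ X.
(3): kilo ∉ X.
(5): india ∉ X.
Suppose india ∉ A: no assignment then satisfies all the clues, so india ∈ A.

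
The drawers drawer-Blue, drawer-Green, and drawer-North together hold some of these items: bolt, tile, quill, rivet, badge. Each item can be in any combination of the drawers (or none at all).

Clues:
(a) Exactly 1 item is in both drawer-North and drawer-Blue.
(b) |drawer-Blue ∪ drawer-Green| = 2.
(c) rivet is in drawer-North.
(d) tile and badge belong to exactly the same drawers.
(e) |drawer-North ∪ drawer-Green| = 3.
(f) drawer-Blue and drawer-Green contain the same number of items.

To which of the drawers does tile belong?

tile: none

From (c): rivet ∈ drawer-North.
Suppose tile ∈ drawer-Blue: no assignment then satisfies all the clues, so tile ∉ drawer-Blue.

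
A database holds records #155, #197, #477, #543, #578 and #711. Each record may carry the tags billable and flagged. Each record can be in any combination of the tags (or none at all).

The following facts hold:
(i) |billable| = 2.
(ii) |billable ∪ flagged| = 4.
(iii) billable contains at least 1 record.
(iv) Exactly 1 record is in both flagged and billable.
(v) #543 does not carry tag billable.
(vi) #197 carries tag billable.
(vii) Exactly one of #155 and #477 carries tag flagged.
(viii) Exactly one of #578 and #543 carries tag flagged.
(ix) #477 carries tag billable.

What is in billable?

From (v): #543 ∉ billable.
From (vi): #197 ∈ billable.
From (ix): #477 ∈ billable.
(i): billable already has 2, so the rest are out.

billable = {#197, #477}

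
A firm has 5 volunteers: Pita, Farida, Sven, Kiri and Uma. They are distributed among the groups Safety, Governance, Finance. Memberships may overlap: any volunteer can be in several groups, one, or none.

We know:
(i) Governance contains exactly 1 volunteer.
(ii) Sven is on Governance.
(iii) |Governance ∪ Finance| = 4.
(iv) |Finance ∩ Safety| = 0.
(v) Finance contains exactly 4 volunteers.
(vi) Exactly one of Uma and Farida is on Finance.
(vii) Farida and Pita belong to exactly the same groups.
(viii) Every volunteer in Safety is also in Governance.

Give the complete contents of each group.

Safety = {}; Governance = {Sven}; Finance = {Farida, Kiri, Pita, Sven}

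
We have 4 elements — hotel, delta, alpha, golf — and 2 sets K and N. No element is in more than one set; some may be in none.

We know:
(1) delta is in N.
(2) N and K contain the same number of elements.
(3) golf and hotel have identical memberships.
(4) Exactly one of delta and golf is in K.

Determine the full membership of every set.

K = {golf, hotel}; N = {alpha, delta}

From (1): delta ∈ N.
(4) (exactly one): golf ∈ K.
(3): hotel matches golf: hotel ∈ K.
Suppose alpha ∈ K: no assignment then satisfies all the clues, so alpha ∉ K.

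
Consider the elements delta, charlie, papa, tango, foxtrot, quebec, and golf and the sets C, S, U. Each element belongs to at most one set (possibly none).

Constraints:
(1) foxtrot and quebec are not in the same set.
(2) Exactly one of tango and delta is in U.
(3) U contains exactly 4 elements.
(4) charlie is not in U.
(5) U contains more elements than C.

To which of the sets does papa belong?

papa: U

From (4): charlie ∉ U.
Suppose papa ∈ C: no assignment then satisfies all the clues, so papa ∉ C.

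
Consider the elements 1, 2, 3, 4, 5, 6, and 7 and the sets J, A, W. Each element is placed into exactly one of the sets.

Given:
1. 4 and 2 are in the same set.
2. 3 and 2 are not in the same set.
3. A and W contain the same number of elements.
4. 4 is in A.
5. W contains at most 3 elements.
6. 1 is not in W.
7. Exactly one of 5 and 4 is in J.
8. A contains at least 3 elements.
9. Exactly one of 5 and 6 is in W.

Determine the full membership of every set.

J = {5}; A = {1, 2, 4}; W = {3, 6, 7}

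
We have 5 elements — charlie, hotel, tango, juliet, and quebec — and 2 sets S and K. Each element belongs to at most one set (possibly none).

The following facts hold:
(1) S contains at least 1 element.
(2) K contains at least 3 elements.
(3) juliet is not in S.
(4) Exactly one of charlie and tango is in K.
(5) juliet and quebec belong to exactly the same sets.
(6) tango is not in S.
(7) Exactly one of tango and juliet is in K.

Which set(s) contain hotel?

From (3): juliet ∉ S.
From (6): tango ∉ S.
(5): quebec matches juliet: quebec ∉ S.
Suppose hotel ∉ S: no assignment then satisfies all the clues, so hotel ∈ S.

hotel: S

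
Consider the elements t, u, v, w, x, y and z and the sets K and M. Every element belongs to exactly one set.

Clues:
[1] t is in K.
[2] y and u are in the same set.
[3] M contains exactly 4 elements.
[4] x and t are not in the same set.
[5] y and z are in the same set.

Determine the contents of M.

M = {u, x, y, z}

From (1): t ∈ K.
(4): x ∉ K.
Only one set left: x ∈ M.
Suppose u ∉ M: no assignment then satisfies all the clues, so u ∈ M.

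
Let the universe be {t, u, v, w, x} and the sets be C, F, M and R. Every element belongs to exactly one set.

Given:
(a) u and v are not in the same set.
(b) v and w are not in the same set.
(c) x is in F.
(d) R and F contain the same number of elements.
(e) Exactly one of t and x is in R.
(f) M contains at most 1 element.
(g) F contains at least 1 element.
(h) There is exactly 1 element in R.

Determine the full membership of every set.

C = {u, w}; F = {x}; M = {v}; R = {t}

From (c): x ∈ F.
(e) (exactly one): t ∈ R.
(h): R already has 1, so the rest are out.
Suppose u ∉ C: no assignment then satisfies all the clues, so u ∈ C.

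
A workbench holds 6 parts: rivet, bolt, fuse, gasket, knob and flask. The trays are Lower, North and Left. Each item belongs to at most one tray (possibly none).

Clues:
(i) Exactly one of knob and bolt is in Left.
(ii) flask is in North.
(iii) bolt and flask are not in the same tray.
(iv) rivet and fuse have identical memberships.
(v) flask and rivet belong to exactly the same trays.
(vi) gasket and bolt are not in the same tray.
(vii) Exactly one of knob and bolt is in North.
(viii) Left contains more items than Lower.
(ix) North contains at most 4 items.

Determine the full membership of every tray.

Lower = {}; North = {flask, fuse, knob, rivet}; Left = {bolt}

From (ii): flask ∈ North.
(iii): bolt ∉ North.
(v): rivet matches flask: rivet ∉ Lower.
(v): rivet matches flask: rivet ∈ North.
(vii) (exactly one): knob ∈ North.
(i) (exactly one): bolt ∈ Left.
(iv): fuse matches rivet: fuse ∉ Lower.
(iv): fuse matches rivet: fuse ∈ North.
(vi): gasket ∉ Left.
(ix): North already has 4, so the rest are out.
Suppose gasket ∈ Lower: no assignment then satisfies all the clues, so gasket ∉ Lower.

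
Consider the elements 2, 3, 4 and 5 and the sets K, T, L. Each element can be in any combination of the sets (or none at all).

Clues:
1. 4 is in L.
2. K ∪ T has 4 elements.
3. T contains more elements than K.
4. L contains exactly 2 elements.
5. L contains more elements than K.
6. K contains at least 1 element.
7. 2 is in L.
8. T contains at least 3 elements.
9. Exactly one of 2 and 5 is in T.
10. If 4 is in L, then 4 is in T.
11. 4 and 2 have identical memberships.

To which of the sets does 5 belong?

From (1): 4 ∈ L.
From (7): 2 ∈ L.
(4): L already has 2, so the rest are out.
(10): 4 ∈ T.
(11): 2 matches 4: 2 ∈ T.
(9) (exactly one): 5 ∉ T.
(8): only 3 candidates remain for T, so all are in.
Suppose 5 ∉ K: no assignment then satisfies all the clues, so 5 ∈ K.

5: K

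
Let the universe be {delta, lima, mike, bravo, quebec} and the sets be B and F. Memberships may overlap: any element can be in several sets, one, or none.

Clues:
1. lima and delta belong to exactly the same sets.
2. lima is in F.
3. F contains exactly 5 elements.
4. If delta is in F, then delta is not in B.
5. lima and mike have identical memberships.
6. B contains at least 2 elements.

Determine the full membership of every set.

B = {bravo, quebec}; F = {bravo, delta, lima, mike, quebec}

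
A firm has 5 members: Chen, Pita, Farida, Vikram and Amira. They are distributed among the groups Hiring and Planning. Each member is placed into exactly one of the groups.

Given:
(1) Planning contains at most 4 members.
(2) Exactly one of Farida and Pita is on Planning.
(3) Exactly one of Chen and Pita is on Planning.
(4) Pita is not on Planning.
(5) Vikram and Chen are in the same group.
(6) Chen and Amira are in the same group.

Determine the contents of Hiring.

From (4): Pita ∉ Planning.
(2) (exactly one): Farida ∈ Planning.
(3) (exactly one): Chen ∈ Planning.
(5): Vikram matches Chen: Vikram ∉ Hiring.
(5): Vikram matches Chen: Vikram ∈ Planning.
(6): Amira matches Chen: Amira ∉ Hiring.
(6): Amira matches Chen: Amira ∈ Planning.
Only one group left: Pita ∈ Hiring.

Hiring = {Pita}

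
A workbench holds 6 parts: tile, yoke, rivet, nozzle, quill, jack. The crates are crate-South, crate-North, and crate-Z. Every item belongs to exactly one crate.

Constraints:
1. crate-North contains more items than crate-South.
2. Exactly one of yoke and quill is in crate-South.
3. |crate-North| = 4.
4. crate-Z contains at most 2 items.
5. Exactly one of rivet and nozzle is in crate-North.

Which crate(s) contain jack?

jack: crate-North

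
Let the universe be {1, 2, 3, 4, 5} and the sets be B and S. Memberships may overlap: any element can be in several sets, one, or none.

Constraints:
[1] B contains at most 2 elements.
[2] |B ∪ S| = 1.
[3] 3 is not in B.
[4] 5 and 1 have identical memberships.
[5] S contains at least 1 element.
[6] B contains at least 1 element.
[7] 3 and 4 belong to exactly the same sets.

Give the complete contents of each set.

B = {2}; S = {2}

From (3): 3 ∉ B.
(7): 4 matches 3: 4 ∉ B.
Suppose 1 ∈ B: no assignment then satisfies all the clues, so 1 ∉ B.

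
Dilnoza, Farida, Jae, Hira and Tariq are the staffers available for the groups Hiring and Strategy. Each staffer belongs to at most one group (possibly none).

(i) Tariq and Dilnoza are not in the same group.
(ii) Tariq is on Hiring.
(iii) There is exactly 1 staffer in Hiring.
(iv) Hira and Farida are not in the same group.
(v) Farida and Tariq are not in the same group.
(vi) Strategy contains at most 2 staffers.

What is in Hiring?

From (ii): Tariq ∈ Hiring.
(i): Dilnoza ∉ Hiring.
(iii): Hiring already has 1, so the rest are out.

Hiring = {Tariq}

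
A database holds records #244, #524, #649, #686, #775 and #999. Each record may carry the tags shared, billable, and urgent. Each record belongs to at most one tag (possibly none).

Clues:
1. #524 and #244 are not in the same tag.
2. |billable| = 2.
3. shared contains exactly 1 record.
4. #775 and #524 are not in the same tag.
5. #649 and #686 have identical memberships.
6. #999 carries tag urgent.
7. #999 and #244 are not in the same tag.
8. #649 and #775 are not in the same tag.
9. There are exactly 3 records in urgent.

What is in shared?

shared = {#524}

From (6): #999 ∈ urgent.
(7): #244 ∉ urgent.
Suppose #244 ∈ shared: no assignment then satisfies all the clues, so #244 ∉ shared.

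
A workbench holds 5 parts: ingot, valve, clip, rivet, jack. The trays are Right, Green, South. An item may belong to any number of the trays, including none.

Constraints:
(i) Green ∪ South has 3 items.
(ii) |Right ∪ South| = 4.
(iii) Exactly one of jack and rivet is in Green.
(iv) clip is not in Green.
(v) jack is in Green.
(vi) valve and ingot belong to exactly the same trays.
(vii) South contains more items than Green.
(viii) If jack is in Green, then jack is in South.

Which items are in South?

From (iv): clip ∉ Green.
From (v): jack ∈ Green.
(iii) (exactly one): rivet ∉ Green.
(viii): jack ∈ South.
Suppose ingot ∉ South: no assignment then satisfies all the clues, so ingot ∈ South.

South = {ingot, jack, valve}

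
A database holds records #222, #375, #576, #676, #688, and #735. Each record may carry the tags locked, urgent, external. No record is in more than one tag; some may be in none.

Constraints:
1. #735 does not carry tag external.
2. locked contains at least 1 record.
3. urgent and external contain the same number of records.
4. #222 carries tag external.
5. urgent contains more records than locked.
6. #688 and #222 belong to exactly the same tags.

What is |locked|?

1

From (1): #735 ∉ external.
From (4): #222 ∈ external.
(6): #688 matches #222: #688 ∉ locked.
(6): #688 matches #222: #688 ∉ urgent.
(6): #688 matches #222: #688 ∈ external.
Suppose #375 ∈ external: no assignment then satisfies all the clues, so #375 ∉ external.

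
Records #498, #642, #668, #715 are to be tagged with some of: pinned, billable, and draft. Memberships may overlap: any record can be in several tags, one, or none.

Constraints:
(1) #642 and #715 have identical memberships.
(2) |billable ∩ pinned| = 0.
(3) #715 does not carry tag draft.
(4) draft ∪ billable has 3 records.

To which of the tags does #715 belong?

#715: billable

From (3): #715 ∉ draft.
(1): #642 matches #715: #642 ∉ draft.
Suppose #715 ∈ pinned: no assignment then satisfies all the clues, so #715 ∉ pinned.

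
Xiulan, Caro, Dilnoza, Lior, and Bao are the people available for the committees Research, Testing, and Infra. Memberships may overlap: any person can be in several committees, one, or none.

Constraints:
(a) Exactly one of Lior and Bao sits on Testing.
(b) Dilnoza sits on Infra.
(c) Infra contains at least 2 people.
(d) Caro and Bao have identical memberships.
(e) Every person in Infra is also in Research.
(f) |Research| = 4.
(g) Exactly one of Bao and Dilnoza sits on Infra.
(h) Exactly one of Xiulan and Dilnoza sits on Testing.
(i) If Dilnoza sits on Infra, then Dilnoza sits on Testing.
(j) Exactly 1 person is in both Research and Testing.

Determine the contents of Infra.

Infra = {Dilnoza, Xiulan}

From (b): Dilnoza ∈ Infra.
(e) with Dilnoza ∈ Infra: Dilnoza ∈ Research.
(g) (exactly one): Bao ∉ Infra.
(i): Dilnoza ∈ Testing.
(d): Caro matches Bao: Caro ∉ Infra.
(h) (exactly one): Xiulan ∉ Testing.
Suppose Xiulan ∉ Infra: no assignment then satisfies all the clues, so Xiulan ∈ Infra.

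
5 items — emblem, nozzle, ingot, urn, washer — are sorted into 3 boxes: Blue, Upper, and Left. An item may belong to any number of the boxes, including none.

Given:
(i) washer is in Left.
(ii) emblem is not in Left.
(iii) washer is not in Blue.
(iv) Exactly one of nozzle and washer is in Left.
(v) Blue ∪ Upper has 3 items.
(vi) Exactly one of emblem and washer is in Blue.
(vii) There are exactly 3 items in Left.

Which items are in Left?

Left = {ingot, urn, washer}

From (i): washer ∈ Left.
From (ii): emblem ∉ Left.
From (iii): washer ∉ Blue.
(iv) (exactly one): nozzle ∉ Left.
(vi) (exactly one): emblem ∈ Blue.
(vii): only 3 candidates remain for Left, so all are in.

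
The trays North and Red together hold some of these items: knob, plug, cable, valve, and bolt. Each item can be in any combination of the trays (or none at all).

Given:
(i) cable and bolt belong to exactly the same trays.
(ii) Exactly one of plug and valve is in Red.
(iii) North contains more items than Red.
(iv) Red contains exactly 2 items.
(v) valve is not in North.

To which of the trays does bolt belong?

bolt: North

From (v): valve ∉ North.
Suppose bolt ∉ North: no assignment then satisfies all the clues, so bolt ∈ North.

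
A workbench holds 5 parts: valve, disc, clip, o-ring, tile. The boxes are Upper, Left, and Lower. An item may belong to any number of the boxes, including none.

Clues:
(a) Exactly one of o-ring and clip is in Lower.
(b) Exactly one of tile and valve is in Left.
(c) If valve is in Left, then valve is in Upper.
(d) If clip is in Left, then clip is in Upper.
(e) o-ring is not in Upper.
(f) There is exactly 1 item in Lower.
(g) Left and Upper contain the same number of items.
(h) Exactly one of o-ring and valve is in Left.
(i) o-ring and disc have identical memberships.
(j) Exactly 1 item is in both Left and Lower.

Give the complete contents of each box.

Upper = {clip, valve}; Left = {clip, valve}; Lower = {clip}

From (e): o-ring ∉ Upper.
(i): disc matches o-ring: disc ∉ Upper.
Suppose valve ∉ Upper: no assignment then satisfies all the clues, so valve ∈ Upper.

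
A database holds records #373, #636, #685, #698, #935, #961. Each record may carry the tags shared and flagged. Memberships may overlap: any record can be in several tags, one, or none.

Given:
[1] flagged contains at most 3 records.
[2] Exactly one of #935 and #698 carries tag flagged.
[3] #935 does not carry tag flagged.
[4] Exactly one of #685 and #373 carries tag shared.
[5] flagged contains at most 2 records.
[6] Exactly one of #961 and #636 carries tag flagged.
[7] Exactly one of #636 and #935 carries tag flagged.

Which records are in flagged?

From (3): #935 ∉ flagged.
(2) (exactly one): #698 ∈ flagged.
(7) (exactly one): #636 ∈ flagged.
(5): flagged already has 2, so the rest are out.

flagged = {#636, #698}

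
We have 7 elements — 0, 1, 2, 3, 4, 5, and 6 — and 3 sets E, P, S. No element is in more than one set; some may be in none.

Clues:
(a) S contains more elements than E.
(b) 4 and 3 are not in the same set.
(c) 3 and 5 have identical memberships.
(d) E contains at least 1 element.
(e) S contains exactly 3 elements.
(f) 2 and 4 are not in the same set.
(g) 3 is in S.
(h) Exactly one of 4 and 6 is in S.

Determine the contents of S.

S = {3, 5, 6}

From (g): 3 ∈ S.
(b): 4 ∉ S.
(c): 5 matches 3: 5 ∉ E.
(c): 5 matches 3: 5 ∉ P.
(c): 5 matches 3: 5 ∈ S.
(h) (exactly one): 6 ∈ S.
(e): S already has 3, so the rest are out.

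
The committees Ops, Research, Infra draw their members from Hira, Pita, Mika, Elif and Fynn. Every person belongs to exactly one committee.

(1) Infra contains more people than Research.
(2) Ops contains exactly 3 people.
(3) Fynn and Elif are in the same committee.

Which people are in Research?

Research = {}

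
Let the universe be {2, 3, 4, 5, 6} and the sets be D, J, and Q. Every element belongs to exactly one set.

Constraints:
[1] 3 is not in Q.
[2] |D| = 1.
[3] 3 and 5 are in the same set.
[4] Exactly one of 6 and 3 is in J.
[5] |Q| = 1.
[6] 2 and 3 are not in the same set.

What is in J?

J = {3, 4, 5}

From (1): 3 ∉ Q.
(3): 5 matches 3: 5 ∉ Q.
Suppose 2 ∈ J: no assignment then satisfies all the clues, so 2 ∉ J.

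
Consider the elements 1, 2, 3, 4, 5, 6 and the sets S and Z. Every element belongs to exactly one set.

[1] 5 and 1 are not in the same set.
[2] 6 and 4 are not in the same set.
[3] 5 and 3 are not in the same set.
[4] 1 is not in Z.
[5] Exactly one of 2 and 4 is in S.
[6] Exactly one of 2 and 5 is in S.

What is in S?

S = {1, 2, 3, 6}

From (4): 1 ∉ Z.
Only one set left: 1 ∈ S.
(1): 5 ∉ S.
(6) (exactly one): 2 ∈ S.
Only one set left: 5 ∈ Z.
(3): 3 ∉ Z.
(5) (exactly one): 4 ∉ S.
Only one set left: 3 ∈ S.
Only one set left: 4 ∈ Z.
(2): 6 ∉ Z.
Only one set left: 6 ∈ S.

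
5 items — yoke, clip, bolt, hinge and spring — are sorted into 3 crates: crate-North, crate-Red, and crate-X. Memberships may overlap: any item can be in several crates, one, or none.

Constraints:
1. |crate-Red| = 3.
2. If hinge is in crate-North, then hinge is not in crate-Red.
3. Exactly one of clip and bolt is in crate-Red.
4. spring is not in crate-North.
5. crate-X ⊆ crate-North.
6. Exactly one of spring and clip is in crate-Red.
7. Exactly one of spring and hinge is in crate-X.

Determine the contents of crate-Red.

crate-Red = {bolt, spring, yoke}

From (4): spring ∉ crate-North.
(5) contrapositive: spring ∉ crate-X.
(7) (exactly one): hinge ∈ crate-X.
(5) with hinge ∈ crate-X: hinge ∈ crate-North.
(2): hinge ∉ crate-Red.
Suppose yoke ∉ crate-Red: no assignment then satisfies all the clues, so yoke ∈ crate-Red.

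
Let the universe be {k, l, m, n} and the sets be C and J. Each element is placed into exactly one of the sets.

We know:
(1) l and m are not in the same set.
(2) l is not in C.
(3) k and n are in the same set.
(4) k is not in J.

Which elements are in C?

From (2): l ∉ C.
From (4): k ∉ J.
(3): n matches k: n ∉ J.
Only one set left: k ∈ C.
Only one set left: l ∈ J.
Only one set left: n ∈ C.
(1): m ∉ J.
Only one set left: m ∈ C.

C = {k, m, n}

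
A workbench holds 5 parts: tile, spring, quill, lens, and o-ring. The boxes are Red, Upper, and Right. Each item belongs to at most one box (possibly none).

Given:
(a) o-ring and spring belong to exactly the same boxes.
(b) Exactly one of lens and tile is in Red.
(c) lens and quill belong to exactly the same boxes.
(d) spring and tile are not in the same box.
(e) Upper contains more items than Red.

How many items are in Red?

1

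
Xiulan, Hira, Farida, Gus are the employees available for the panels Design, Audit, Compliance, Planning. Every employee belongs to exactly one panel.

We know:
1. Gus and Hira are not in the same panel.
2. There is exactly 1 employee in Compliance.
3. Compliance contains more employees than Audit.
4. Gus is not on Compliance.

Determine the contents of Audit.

Audit = {}

From (4): Gus ∉ Compliance.
Suppose Xiulan ∈ Audit: no assignment then satisfies all the clues, so Xiulan ∉ Audit.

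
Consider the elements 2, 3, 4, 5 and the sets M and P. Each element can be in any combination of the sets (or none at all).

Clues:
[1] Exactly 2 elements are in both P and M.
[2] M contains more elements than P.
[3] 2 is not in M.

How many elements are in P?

2

From (3): 2 ∉ M.
Suppose 2 ∈ P: no assignment then satisfies all the clues, so 2 ∉ P.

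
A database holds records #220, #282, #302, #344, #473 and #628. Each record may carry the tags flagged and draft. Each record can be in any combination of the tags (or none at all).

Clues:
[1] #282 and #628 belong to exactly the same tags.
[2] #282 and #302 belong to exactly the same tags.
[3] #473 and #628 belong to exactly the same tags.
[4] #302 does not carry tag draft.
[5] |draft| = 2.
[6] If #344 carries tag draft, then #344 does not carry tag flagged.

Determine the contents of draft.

draft = {#220, #344}

From (4): #302 ∉ draft.
(2): #282 matches #302: #282 ∉ draft.
(1): #628 matches #282: #628 ∉ draft.
(3): #473 matches #628: #473 ∉ draft.
(5): only 2 candidates remain for draft, so all are in.
(6): #344 ∉ flagged.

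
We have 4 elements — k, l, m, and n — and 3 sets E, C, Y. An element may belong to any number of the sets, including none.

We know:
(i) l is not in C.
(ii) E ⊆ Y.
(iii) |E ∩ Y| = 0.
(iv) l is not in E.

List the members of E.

E = {}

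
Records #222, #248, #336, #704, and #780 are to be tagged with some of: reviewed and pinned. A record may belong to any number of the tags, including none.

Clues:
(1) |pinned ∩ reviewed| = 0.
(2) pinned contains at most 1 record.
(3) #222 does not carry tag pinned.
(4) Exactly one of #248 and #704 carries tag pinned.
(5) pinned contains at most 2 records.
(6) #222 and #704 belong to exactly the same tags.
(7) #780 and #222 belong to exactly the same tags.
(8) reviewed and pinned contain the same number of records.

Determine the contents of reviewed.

reviewed = {#336}

From (3): #222 ∉ pinned.
(6): #704 matches #222: #704 ∉ pinned.
(7): #780 matches #222: #780 ∉ pinned.
(4) (exactly one): #248 ∈ pinned.
(2): pinned already has 1, so the rest are out.
Suppose #222 ∈ reviewed: no assignment then satisfies all the clues, so #222 ∉ reviewed.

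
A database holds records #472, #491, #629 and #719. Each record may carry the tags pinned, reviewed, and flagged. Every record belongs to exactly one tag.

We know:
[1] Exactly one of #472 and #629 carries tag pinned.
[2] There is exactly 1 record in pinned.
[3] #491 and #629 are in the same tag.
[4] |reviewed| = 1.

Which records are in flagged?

flagged = {#491, #629}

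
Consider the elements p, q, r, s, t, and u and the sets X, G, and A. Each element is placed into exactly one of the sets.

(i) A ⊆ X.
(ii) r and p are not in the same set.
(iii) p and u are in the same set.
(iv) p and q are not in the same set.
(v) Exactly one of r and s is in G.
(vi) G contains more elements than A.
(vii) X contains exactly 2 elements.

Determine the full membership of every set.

X = {q, r}; G = {p, s, t, u}; A = {}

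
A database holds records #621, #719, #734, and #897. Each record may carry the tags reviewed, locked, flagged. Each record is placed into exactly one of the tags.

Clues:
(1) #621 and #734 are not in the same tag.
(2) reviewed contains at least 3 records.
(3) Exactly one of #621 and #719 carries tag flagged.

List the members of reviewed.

reviewed = {#719, #734, #897}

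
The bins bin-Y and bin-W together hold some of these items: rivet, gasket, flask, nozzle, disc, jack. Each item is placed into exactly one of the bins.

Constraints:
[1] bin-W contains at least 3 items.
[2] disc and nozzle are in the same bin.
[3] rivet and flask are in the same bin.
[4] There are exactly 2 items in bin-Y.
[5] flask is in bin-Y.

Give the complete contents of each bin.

From (5): flask ∈ bin-Y.
(3): rivet matches flask: rivet ∈ bin-Y.
(4): bin-Y already has 2, so the rest are out.
Only one bin left: gasket ∈ bin-W.
Only one bin left: nozzle ∈ bin-W.
Only one bin left: disc ∈ bin-W.
Only one bin left: jack ∈ bin-W.

bin-Y = {flask, rivet}; bin-W = {disc, gasket, jack, nozzle}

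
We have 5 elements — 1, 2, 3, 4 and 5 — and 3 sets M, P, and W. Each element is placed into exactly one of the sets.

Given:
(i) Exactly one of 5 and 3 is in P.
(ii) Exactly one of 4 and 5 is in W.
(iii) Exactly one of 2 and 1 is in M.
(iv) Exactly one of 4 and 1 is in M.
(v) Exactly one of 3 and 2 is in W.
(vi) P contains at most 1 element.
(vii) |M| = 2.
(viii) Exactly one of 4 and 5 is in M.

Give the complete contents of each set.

M = {1, 5}; P = {3}; W = {2, 4}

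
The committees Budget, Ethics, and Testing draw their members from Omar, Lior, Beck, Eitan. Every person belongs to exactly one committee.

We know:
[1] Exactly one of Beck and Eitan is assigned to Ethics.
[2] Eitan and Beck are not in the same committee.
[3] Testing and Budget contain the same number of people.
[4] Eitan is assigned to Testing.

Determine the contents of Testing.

Testing = {Eitan}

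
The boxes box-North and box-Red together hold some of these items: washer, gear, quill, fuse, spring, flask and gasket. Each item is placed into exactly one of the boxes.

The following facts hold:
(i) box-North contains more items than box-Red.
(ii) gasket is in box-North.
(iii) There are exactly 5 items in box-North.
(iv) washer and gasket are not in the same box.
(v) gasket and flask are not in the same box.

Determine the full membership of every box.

box-North = {fuse, gasket, gear, quill, spring}; box-Red = {flask, washer}

From (ii): gasket ∈ box-North.
(iv): washer ∉ box-North.
(v): flask ∉ box-North.
Only one box left: washer ∈ box-Red.
Only one box left: flask ∈ box-Red.
(iii): only 5 candidates remain for box-North, so all are in.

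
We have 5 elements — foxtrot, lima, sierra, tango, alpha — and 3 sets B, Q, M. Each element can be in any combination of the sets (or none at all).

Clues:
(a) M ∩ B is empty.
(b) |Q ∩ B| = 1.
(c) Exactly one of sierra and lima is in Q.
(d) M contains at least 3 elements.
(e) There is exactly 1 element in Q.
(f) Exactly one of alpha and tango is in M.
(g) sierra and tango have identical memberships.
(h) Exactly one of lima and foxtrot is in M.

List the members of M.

M = {foxtrot, sierra, tango}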